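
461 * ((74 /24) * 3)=17057/4 = 4264.25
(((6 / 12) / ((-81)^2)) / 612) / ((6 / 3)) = 1/16061328 = 0.00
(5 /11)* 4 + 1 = 2.82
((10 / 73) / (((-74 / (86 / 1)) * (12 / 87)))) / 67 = -6235/361934 = -0.02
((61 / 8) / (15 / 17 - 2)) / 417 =-1037/63384 = -0.02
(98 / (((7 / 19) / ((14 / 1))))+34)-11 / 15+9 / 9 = 3758.27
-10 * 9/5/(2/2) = -18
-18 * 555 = -9990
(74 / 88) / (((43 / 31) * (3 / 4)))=1147/1419 = 0.81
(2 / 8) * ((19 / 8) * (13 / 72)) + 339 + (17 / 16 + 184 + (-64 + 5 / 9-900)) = -337363/768 = -439.27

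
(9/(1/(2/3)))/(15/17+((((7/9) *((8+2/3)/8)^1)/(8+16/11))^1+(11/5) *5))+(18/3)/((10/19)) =10463349/879185 = 11.90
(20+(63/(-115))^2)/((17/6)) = 1610814/224825 = 7.16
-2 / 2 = -1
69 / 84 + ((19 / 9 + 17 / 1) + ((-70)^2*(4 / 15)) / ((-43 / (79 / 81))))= -2839337/292572 = -9.70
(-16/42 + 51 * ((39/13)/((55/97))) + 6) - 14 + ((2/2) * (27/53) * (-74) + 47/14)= 27805621/122430 = 227.11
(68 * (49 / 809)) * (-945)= -3148740/809 = -3892.14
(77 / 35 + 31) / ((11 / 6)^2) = 5976/605 = 9.88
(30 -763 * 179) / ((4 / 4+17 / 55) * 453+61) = -7510085/35971 = -208.78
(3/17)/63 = 1/357 = 0.00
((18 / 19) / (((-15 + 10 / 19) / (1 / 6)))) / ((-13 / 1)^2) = -3/46475 = 0.00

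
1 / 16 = 0.06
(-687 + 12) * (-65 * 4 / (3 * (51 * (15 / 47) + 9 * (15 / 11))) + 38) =-1935275/82 = -23600.91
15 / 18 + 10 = 65/6 = 10.83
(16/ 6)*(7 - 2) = 40/3 = 13.33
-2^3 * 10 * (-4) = 320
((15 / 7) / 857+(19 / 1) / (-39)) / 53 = -113396/12399933 = -0.01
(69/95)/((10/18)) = 621/475 = 1.31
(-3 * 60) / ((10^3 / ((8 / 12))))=-3/25 = -0.12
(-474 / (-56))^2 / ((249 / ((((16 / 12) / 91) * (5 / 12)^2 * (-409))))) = -63814225/213175872 = -0.30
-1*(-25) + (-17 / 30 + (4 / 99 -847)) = -814301/990 = -822.53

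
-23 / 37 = -0.62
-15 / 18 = -5/6 = -0.83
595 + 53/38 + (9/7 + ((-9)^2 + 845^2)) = 190111179/266 = 714703.68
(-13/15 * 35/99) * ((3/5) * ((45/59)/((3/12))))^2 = -39312/38291 = -1.03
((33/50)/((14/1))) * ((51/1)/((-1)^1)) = -1683/700 = -2.40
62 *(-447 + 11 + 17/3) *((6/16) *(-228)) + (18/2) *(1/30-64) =22806213/10 = 2280621.30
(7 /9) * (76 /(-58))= -266/261 = -1.02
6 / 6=1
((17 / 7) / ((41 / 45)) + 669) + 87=217737/287 = 758.67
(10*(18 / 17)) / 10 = 18/17 = 1.06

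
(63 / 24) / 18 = 7/48 = 0.15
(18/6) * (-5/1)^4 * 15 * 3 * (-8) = -675000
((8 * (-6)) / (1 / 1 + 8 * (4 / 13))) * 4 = -832/15 = -55.47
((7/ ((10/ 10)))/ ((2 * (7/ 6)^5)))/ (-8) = -486/2401 = -0.20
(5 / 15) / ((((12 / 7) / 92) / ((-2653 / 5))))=-427133/45 = -9491.84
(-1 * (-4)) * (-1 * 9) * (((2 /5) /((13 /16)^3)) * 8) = -2359296/10985 = -214.77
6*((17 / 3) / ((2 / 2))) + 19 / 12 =427/12 = 35.58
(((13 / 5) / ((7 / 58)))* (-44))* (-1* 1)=33176/35 = 947.89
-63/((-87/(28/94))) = 294/1363 = 0.22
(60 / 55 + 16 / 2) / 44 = 25/121 = 0.21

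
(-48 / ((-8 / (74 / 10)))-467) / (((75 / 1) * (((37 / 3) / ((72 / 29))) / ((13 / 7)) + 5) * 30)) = -329628/13469375 = -0.02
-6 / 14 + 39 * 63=17196/7 = 2456.57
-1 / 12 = -0.08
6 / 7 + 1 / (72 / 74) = 475/252 = 1.88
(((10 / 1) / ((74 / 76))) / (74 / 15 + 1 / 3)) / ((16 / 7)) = 9975/11692 = 0.85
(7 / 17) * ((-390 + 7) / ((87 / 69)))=-125.08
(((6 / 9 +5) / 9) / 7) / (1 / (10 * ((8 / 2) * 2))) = 1360/189 = 7.20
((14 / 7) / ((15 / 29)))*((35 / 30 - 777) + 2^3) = -133603/45 = -2968.96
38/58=0.66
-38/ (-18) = 19/9 = 2.11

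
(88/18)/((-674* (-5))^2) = 11/25553025 = 0.00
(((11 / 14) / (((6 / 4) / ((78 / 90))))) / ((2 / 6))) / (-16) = -143/1680 = -0.09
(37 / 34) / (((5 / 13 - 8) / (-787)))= 378547/3366 = 112.46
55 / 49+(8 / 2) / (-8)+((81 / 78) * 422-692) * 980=-316835167/1274 = -248693.22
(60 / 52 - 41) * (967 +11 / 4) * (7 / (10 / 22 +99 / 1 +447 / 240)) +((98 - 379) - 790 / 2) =-553983596/165581 = -3345.70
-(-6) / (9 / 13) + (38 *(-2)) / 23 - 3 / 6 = 671/138 = 4.86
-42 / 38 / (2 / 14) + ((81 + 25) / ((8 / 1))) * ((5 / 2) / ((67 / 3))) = -63687/10184 = -6.25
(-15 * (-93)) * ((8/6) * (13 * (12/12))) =24180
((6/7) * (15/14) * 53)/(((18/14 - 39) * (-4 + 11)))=-795/4312 = -0.18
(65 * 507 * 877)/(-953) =-30326.90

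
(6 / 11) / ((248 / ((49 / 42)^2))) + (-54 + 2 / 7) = -6154025/114576 = -53.71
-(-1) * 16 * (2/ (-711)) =-0.05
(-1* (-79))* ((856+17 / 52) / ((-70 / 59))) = -207549669/3640 = -57019.14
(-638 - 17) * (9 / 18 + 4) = -5895/2 = -2947.50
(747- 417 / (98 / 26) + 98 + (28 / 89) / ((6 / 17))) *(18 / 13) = 57716340/56693 = 1018.05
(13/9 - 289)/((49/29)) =-75052/441 = -170.19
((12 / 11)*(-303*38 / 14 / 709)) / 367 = -69084/20035631 = 0.00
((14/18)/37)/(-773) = -7/257409 = 0.00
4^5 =1024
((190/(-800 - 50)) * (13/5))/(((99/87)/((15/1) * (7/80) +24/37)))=-2772081/2767600 = -1.00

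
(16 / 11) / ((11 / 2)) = 32/121 = 0.26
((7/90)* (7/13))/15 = 49/17550 = 0.00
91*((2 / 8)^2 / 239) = 91/3824 = 0.02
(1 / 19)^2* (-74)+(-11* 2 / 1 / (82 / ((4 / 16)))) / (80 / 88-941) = -125454695/612228564 = -0.20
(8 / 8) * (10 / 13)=0.77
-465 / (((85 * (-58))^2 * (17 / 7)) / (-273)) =177723/82636660 = 0.00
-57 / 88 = -0.65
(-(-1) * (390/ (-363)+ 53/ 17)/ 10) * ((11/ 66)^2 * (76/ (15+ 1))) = 8873/329120 = 0.03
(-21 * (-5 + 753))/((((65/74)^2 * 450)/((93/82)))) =-222210604/4330625 = -51.31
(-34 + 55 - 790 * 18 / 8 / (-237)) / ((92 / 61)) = 3477/184 = 18.90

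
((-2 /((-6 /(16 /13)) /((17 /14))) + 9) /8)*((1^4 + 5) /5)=2593/1820 = 1.42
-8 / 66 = -4/33 = -0.12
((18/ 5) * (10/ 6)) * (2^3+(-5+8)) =66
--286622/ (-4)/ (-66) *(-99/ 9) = -143311/12 = -11942.58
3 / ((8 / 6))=9/4 = 2.25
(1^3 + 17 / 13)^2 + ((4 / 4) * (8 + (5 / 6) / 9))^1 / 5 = 316853/45630 = 6.94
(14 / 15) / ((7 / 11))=22/15 = 1.47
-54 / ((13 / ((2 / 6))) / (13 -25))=216/13 = 16.62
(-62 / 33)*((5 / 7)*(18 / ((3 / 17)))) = -136.88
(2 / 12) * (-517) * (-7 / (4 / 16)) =7238/3 = 2412.67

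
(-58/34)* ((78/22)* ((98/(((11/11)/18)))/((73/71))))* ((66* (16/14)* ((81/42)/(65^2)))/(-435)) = 1656288/2016625 = 0.82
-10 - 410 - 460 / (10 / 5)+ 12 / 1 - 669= -1307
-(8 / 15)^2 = -0.28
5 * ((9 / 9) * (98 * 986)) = 483140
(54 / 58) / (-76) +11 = 24217/2204 = 10.99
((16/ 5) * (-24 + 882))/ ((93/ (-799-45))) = -3862144/155 = -24917.06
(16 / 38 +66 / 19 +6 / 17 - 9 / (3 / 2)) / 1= -566/323 = -1.75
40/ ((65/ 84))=51.69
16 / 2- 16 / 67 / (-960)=32161/4020 = 8.00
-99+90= -9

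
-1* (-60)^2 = -3600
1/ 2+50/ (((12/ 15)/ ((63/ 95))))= 41.95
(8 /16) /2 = 0.25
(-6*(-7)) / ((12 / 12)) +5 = 47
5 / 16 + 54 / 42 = 179/112 = 1.60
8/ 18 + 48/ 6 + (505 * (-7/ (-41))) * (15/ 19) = 536429/7011 = 76.51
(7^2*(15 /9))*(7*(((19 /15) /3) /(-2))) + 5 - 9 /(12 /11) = -13385/108 = -123.94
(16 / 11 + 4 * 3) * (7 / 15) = 1036/165 = 6.28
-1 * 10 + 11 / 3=-19/3 = -6.33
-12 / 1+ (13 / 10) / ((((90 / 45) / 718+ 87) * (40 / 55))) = -29933303/2498720 = -11.98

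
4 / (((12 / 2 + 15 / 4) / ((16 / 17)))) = 256/663 = 0.39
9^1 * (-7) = -63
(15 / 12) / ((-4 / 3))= -15/16 = -0.94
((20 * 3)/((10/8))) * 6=288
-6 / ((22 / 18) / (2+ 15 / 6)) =-22.09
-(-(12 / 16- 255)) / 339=-3/4 = -0.75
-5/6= -0.83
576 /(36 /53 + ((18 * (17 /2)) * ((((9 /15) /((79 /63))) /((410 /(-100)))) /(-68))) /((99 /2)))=841.43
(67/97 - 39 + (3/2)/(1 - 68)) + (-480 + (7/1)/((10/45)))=-3163919/6499 = -486.83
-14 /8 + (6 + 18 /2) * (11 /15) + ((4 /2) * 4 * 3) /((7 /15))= 1699/28 = 60.68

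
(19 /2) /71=19/142 = 0.13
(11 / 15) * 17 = 187/15 = 12.47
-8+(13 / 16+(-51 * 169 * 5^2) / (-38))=1721615/304 = 5663.21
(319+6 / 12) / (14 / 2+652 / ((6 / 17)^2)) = 5751/94340 = 0.06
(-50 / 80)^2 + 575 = 36825/64 = 575.39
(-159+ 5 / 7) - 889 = -1047.29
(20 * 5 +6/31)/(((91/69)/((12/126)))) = 142876/19747 = 7.24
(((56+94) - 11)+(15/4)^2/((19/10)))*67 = 1490951/152 = 9808.89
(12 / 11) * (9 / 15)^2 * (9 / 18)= 54/275 = 0.20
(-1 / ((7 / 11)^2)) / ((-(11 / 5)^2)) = 25/49 = 0.51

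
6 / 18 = 1/3 = 0.33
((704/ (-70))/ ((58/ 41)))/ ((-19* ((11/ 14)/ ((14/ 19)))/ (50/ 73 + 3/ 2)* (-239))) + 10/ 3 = 314615278/94475505 = 3.33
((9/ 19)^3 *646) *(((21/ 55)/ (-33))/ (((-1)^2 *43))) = -173502/9391415 = -0.02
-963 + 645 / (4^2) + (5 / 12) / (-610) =-2701631/2928 = -922.69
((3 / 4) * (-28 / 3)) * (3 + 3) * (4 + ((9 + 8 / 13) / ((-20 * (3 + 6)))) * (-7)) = -14329/78 = -183.71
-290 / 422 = -145/211 = -0.69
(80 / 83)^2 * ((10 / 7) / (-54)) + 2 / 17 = 2060042/22134357 = 0.09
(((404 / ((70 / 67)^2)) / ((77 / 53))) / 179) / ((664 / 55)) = 24029617/203838040 = 0.12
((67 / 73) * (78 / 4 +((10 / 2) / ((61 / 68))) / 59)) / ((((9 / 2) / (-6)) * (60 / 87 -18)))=274042663/197833431 = 1.39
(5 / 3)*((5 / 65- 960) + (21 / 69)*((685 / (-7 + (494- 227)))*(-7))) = -1924635/1196 = -1609.23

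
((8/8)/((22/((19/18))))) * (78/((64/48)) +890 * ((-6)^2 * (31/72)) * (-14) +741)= -7308559/792 = -9227.98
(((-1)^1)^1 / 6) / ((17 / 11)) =-11/102 = -0.11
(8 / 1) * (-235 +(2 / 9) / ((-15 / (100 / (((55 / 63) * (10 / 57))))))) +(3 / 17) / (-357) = -217788143/111265 = -1957.38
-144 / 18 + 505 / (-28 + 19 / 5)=-3493/121 = -28.87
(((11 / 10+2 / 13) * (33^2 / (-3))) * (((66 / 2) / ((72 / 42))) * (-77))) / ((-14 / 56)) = -350813001/130 = -2698561.55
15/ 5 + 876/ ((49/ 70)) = 8781/7 = 1254.43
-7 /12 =-0.58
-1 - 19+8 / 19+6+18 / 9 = -220/19 = -11.58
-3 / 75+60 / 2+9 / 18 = 1523/50 = 30.46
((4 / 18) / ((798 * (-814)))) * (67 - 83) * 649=472/132867 = 0.00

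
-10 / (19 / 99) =-990/19 = -52.11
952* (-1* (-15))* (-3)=-42840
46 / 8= 23/4 = 5.75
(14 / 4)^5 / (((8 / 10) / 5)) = 420175/128 = 3282.62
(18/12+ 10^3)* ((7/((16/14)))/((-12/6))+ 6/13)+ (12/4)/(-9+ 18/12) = -5418947/2080 = -2605.26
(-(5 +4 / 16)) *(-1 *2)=21/2 = 10.50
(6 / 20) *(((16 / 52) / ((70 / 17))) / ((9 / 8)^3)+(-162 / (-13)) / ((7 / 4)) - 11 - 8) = -3922837/1105650 = -3.55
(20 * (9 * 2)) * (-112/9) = -4480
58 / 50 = 29/25 = 1.16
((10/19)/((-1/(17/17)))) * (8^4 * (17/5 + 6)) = -385024/19 = -20264.42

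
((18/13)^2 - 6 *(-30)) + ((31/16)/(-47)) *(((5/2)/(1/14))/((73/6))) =843311217/4638712 = 181.80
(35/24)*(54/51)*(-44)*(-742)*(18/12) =1285515/17 = 75618.53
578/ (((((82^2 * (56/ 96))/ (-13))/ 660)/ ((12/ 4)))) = -44633160/11767 = -3793.08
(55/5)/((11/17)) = 17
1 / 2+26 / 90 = 71/90 = 0.79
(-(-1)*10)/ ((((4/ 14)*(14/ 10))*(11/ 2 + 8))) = 50/27 = 1.85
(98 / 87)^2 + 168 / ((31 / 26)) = 33359116/234639 = 142.17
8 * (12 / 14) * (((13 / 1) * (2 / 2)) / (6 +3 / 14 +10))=1248/227 = 5.50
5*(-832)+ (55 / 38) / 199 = -31457865/7562 = -4159.99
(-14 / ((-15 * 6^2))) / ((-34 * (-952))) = 1/1248480 = 0.00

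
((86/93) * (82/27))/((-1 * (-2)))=3526/2511 = 1.40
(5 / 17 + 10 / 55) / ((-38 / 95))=-445/374 = -1.19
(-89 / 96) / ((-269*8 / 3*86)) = 89/5922304 = 0.00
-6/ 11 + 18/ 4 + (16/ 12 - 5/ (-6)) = 202/33 = 6.12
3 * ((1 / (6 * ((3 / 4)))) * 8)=16/3 = 5.33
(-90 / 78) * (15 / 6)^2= -375/52 = -7.21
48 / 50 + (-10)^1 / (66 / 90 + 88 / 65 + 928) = 4304058/4534175 = 0.95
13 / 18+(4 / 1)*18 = 1309/18 = 72.72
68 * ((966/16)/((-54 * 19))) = -2737/684 = -4.00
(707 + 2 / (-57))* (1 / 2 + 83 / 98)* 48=42553632/931 = 45707.45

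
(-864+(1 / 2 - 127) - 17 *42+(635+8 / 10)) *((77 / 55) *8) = -11969.44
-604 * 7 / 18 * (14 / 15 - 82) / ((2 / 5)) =47604.15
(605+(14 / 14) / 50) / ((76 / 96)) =363012/475 = 764.24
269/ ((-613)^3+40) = -269/230346357 = 0.00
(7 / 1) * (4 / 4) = 7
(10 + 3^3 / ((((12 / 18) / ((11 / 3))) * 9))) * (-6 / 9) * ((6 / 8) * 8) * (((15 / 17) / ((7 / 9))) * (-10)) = 143100/119 = 1202.52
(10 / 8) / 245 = 1/196 = 0.01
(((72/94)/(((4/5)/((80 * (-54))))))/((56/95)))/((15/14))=-6548.94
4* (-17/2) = -34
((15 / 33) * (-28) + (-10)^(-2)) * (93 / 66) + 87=1671741/24200 = 69.08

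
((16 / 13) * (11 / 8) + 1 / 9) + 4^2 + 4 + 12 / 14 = 18559/819 = 22.66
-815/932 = -0.87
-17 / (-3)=17/3 = 5.67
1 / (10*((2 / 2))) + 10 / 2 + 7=121/10 = 12.10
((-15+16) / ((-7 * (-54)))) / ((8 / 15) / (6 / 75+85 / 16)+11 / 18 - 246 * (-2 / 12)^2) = -719/1664208 = 0.00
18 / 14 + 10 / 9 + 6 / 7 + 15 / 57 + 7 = 12589/1197 = 10.52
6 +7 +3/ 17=224/17 = 13.18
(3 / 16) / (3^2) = 1/48 = 0.02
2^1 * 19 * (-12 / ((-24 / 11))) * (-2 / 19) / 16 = -11/8 = -1.38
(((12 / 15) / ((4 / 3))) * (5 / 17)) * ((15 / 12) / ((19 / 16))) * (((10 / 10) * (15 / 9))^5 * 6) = 125000/8721 = 14.33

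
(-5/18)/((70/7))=-1/36 = -0.03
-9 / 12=-3/4 = -0.75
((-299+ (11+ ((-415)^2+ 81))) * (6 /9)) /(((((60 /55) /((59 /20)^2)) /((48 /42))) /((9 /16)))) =470481517/800 = 588101.90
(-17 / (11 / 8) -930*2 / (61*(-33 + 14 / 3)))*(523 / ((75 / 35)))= -471375716/171105 = -2754.89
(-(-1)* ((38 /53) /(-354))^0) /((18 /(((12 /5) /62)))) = 1/465 = 0.00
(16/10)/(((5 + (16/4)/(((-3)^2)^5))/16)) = 7558272/1476245 = 5.12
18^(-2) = 1/324 = 0.00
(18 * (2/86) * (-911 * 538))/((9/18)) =-410331.35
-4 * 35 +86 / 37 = -5094/37 = -137.68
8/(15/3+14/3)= 24/29 = 0.83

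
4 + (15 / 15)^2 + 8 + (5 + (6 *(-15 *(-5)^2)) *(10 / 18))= -1232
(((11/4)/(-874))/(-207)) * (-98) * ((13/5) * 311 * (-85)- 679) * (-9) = -18705995/20102 = -930.55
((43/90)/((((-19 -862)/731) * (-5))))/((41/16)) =251464/8127225 = 0.03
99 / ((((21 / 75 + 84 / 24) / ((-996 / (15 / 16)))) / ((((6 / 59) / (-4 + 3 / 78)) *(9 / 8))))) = 34182720/42539 = 803.56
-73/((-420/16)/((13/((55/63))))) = 11388/275 = 41.41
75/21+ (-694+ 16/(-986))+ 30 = -2279195/3451 = -660.44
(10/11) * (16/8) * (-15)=-300/11 = -27.27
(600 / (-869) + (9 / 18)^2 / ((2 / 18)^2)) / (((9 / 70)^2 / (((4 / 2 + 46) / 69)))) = 444194800/539649 = 823.12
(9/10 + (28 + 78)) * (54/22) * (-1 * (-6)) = 86589/55 = 1574.35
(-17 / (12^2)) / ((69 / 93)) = -527/3312 = -0.16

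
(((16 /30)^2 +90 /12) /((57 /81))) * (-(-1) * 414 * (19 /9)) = 241707/25 = 9668.28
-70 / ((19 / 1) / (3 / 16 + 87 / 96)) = -1225/304 = -4.03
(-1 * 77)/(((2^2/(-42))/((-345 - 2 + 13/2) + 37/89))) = -274958.13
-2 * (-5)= 10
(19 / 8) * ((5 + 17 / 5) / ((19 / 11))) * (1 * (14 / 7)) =231/10 = 23.10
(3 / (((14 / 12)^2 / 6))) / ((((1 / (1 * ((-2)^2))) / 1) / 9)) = 23328/49 = 476.08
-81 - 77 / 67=-5504/67 = -82.15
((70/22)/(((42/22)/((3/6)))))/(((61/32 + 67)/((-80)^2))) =102400/1323 = 77.40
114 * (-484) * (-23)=1269048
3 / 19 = 0.16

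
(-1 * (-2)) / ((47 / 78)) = 156/47 = 3.32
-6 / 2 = -3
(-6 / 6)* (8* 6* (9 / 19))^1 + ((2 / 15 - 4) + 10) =-4732/285 = -16.60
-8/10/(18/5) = -2/9 = -0.22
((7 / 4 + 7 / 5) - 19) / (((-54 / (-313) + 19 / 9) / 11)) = -9822879/128660 = -76.35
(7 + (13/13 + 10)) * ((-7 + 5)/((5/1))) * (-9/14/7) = 0.66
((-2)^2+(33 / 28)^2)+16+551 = 448753/784 = 572.39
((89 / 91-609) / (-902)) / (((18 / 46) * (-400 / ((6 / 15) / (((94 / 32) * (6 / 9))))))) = -11569/13151775 = 0.00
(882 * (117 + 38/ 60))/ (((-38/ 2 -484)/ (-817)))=423829371/2515 = 168520.62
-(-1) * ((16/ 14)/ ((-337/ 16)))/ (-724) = 32/426979 = 0.00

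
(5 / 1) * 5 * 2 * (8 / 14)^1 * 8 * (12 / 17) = 19200/119 = 161.34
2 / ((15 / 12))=8/5 = 1.60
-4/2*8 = -16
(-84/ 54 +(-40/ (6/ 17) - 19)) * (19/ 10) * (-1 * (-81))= -41211/2 = -20605.50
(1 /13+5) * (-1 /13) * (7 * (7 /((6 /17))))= -54.22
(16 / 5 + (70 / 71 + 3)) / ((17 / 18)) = 45918/6035 = 7.61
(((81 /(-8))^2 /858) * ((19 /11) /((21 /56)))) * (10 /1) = 69255/12584 = 5.50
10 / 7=1.43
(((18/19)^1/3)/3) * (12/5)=24/95 = 0.25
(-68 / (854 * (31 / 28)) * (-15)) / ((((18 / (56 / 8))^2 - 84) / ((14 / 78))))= -29155/11652342 = 0.00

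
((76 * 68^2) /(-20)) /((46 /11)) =-483208/115 = -4201.81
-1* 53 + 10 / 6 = -154/3 = -51.33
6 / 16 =3/8 = 0.38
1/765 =1/765 = 0.00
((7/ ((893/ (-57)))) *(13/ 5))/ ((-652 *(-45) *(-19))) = 91/43667700 = 0.00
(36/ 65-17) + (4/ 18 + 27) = 6304/585 = 10.78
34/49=0.69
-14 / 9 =-1.56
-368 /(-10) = 184/5 = 36.80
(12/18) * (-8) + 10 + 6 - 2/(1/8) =-16/3 = -5.33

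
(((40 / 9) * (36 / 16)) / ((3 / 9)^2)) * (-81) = -7290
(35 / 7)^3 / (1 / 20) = 2500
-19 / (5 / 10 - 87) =38/173 = 0.22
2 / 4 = 1/2 = 0.50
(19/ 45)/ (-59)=-19/2655 = -0.01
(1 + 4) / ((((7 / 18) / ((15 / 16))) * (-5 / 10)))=-675/28 = -24.11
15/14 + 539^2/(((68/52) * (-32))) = -26433331/3808 = -6941.53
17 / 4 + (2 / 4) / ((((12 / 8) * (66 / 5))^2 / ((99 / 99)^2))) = 166667/39204 = 4.25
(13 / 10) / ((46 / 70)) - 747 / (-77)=41369/3542 = 11.68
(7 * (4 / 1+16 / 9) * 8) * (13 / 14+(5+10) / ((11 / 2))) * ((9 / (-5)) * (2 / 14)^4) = -117104/132055 = -0.89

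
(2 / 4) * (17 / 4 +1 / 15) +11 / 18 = 997/360 = 2.77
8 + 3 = 11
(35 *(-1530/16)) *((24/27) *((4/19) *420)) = -4998000/19 = -263052.63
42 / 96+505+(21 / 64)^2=505.55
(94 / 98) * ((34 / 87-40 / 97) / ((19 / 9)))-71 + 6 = -24322051/374129 = -65.01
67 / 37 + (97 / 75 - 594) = -1639736/2775 = -590.90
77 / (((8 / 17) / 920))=150535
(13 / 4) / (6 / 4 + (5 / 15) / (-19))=57/26 = 2.19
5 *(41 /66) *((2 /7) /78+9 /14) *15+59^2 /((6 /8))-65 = 18444247/4004 = 4606.46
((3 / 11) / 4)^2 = 9/1936 = 0.00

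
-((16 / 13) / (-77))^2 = -256/1002001 = 0.00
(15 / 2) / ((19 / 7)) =105/38 = 2.76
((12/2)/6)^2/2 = 1/2 = 0.50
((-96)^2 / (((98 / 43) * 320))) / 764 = 0.02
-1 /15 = -0.07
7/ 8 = 0.88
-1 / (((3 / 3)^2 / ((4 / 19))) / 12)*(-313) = 15024/19 = 790.74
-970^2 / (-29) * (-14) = -13172600/29 = -454227.59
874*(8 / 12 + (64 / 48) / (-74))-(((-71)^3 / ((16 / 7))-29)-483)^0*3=20865/37 = 563.92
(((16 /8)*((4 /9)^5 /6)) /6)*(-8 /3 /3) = -4096/4782969 = 0.00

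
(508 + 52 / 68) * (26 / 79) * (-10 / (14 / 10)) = -1196.01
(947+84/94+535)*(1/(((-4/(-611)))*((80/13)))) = 184041/5 = 36808.20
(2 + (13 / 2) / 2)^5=4084101/1024 = 3988.38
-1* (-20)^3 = 8000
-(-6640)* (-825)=-5478000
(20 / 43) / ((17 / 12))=240/731 = 0.33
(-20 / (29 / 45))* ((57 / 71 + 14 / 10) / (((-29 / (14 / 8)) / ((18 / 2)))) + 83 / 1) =-151590330/59711 = -2538.73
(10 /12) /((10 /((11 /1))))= 11/12 = 0.92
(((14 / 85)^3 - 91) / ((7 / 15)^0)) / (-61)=55882631/37461625 = 1.49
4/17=0.24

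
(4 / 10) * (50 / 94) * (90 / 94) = 450/2209 = 0.20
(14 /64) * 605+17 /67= 284289/2144 = 132.60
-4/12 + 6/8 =0.42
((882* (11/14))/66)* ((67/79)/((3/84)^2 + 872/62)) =17097864/27006545 = 0.63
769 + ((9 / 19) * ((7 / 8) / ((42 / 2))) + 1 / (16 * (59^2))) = 813795161/1058224 = 769.02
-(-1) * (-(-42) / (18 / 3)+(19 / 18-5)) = 55/18 = 3.06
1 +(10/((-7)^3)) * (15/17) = 5681/5831 = 0.97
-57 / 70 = -0.81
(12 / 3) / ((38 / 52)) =104/19 = 5.47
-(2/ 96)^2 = -1/2304 = 0.00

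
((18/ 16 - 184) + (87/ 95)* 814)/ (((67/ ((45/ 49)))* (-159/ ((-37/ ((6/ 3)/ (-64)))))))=-189836196/3305981 = -57.42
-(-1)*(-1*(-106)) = 106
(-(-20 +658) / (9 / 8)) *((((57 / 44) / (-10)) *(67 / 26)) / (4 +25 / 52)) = 147668/3495 = 42.25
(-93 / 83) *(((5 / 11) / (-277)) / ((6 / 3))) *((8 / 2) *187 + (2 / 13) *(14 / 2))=2264085/3287713 = 0.69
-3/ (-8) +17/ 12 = 43/24 = 1.79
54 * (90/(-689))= -4860/689 = -7.05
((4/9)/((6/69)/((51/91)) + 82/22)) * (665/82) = 1144066/1232337 = 0.93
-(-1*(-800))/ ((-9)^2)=-800/81 = -9.88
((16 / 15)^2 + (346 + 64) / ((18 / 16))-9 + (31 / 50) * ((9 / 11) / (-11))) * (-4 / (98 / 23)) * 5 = -446507993/266805 = -1673.54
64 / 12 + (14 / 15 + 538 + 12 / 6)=8194/15 = 546.27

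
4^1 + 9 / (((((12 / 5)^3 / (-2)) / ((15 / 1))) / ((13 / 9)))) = -6973/288 = -24.21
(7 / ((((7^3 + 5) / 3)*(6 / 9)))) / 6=7/464 = 0.02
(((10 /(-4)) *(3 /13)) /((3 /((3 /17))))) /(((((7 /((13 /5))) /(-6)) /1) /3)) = 27/119 = 0.23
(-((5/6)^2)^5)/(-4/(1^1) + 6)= -9765625/120932352 = -0.08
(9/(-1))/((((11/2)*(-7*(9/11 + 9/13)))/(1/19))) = 13/1596 = 0.01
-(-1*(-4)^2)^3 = 4096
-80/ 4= -20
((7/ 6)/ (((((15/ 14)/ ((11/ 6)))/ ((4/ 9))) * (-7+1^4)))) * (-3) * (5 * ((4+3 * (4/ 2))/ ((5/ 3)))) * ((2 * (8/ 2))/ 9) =8624/729 = 11.83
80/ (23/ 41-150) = -3280/6127 = -0.54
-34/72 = -17/36 = -0.47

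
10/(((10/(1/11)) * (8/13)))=13/88 = 0.15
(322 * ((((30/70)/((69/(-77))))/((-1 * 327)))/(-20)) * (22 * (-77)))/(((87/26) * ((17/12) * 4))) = 1695694/806055 = 2.10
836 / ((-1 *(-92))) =209/23 = 9.09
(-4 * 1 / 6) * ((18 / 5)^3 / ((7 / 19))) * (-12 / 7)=886464/6125 = 144.73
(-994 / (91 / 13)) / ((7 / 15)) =-2130/7 = -304.29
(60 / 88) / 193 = 15/4246 = 0.00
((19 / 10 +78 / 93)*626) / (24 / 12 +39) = 265737/6355 = 41.82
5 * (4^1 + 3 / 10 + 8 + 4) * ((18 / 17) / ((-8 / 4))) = -43.15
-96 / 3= -32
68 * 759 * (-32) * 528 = -872036352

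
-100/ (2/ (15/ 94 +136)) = -319975/47 = -6807.98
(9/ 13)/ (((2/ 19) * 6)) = 57/52 = 1.10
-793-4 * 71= -1077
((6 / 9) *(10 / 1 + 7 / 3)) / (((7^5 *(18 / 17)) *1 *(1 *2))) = 629/2722734 = 0.00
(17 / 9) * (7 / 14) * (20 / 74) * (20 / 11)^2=0.84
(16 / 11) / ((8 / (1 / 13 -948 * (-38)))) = 936626/143 = 6549.83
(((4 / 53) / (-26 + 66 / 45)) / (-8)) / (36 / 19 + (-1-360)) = -285/266151584 = 0.00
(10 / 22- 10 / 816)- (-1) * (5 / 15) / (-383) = 758759/1718904 = 0.44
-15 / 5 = -3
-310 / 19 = -16.32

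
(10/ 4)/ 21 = 5/42 = 0.12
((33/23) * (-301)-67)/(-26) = 5737/299 = 19.19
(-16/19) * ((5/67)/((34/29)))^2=-84100/24649099 = 0.00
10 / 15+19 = 59/3 = 19.67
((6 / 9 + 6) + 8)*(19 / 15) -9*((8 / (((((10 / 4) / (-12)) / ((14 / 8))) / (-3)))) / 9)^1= -8236/45 = -183.02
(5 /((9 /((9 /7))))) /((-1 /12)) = -60/7 = -8.57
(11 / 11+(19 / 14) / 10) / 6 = 53/280 = 0.19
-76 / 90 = -38/45 = -0.84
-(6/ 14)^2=-9/49 = -0.18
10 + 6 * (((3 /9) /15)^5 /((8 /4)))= 615093751/61509375 = 10.00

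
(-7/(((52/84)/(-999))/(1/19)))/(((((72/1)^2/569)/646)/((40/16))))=87685745/832 = 105391.52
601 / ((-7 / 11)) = -6611/7 = -944.43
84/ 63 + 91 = 277/3 = 92.33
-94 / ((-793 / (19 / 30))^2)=-16967/282982050 = 0.00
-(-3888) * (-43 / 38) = -83592/19 = -4399.58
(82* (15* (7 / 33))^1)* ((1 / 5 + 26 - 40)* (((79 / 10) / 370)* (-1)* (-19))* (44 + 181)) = -267518727/814 = -328647.08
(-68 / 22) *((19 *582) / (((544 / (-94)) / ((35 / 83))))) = 9095205/3652 = 2490.47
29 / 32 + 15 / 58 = 1081/928 = 1.16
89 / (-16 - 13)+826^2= 19785915/29 = 682272.93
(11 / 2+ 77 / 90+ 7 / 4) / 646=0.01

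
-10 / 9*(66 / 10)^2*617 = -149314/5 = -29862.80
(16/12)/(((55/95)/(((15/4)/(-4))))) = -95/44 = -2.16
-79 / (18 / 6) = -26.33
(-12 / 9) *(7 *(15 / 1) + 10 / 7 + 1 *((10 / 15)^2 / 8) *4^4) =-30404/189 = -160.87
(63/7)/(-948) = -0.01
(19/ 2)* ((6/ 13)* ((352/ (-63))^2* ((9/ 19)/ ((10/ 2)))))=123904/9555 = 12.97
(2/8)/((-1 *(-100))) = 1/400 = 0.00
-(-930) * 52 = 48360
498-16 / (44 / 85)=5138/11 = 467.09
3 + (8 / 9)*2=43/9 = 4.78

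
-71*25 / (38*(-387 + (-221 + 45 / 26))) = 23075/299497 = 0.08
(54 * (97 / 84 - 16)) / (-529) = 11223/7406 = 1.52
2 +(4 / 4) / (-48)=95/48 = 1.98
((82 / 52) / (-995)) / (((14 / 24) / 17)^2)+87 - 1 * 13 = 46049182/633815 = 72.65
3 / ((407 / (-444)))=-36/11 = -3.27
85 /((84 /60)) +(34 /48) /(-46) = 469081/7728 = 60.70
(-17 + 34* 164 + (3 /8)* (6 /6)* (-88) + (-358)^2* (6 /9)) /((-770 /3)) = -136453/385 = -354.42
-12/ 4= -3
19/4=4.75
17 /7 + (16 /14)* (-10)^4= 11431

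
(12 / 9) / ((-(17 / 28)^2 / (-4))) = 12544/867 = 14.47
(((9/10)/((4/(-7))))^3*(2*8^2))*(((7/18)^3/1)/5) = -5.88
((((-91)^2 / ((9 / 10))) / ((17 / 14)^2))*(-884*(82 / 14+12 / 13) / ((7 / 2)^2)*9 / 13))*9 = -323406720/17 = -19023924.71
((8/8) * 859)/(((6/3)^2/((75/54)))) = 21475/72 = 298.26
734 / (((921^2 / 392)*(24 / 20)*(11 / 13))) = 9351160/27991953 = 0.33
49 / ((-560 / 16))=-1.40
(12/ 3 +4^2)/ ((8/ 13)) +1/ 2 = 33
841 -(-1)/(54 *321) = 841.00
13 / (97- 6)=1/7 = 0.14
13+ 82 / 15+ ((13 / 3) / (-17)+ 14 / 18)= 14527/765 = 18.99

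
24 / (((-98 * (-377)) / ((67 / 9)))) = 268/55419 = 0.00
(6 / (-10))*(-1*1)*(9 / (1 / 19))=102.60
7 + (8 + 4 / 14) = 107/7 = 15.29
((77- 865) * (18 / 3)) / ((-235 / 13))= 61464/235 = 261.55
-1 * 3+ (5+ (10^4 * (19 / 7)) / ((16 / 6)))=71264/7 = 10180.57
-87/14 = -6.21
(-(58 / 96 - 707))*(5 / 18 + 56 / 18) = 2068327/864 = 2393.90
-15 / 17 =-0.88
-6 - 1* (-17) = 11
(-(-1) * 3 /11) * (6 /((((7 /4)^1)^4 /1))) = 4608/26411 = 0.17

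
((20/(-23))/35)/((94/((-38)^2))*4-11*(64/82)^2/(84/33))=1213682/115876737 = 0.01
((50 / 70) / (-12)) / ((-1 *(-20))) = -1/336 = 0.00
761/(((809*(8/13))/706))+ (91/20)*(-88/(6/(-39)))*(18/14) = 71602661/16180 = 4425.38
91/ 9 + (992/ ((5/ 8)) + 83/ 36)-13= 95197/60 = 1586.62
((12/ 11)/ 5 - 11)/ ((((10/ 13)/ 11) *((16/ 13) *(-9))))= 100217/7200 = 13.92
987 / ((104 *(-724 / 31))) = -30597/75296 = -0.41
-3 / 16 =-0.19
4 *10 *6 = 240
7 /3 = 2.33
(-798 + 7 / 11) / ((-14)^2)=-179/44 = -4.07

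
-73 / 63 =-1.16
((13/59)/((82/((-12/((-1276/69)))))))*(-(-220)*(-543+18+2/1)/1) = -14073930/70151 = -200.62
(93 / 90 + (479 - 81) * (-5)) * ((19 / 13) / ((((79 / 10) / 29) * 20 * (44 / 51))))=-558919523/903760 = -618.44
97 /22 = 4.41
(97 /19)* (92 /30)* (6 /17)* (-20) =-35696/323 = -110.51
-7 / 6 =-1.17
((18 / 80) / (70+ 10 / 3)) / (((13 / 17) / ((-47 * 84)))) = -453033/28600 = -15.84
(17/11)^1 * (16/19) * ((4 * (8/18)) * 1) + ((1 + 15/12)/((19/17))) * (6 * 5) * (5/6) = 396083/7524 = 52.64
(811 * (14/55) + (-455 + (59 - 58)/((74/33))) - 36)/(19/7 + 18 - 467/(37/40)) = 8094513/13793450 = 0.59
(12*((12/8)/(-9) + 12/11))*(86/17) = 10492/187 = 56.11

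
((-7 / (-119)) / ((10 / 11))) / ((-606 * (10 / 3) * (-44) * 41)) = 1/56317600 = 0.00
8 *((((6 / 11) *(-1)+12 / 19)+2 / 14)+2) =26088/1463 = 17.83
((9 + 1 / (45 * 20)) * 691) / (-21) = -5597791/18900 = -296.18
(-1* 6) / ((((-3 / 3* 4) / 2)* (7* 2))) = 3/14 = 0.21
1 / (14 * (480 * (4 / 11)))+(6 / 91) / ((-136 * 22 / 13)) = 617/5026560 = 0.00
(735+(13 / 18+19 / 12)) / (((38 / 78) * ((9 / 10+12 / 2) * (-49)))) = -90805/20286 = -4.48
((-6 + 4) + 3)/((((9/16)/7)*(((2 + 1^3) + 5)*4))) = 7/18 = 0.39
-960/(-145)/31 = 192/899 = 0.21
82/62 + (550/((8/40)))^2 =234437541/31 = 7562501.32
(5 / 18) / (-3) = -5/54 = -0.09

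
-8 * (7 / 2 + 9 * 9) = -676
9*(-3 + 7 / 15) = -114/5 = -22.80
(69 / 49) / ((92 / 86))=1.32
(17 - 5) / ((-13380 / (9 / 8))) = -9/8920 = 0.00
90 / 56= 45/28 = 1.61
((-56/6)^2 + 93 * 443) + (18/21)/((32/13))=41616751/1008 = 41286.46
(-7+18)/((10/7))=77/10 = 7.70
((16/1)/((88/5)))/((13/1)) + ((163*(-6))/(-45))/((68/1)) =28409/72930 = 0.39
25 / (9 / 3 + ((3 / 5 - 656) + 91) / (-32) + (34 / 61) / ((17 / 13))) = 122000/102791 = 1.19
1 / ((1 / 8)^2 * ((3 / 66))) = 1408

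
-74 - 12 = -86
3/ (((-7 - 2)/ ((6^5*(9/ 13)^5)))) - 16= -158995696/371293 = -428.22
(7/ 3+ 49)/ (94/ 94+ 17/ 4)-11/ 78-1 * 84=-17401/234 = -74.36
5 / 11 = 0.45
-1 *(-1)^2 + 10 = 9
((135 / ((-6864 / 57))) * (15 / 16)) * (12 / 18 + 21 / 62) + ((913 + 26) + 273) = 249861207/206336 = 1210.94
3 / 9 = 1/3 = 0.33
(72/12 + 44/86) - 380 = -16060/43 = -373.49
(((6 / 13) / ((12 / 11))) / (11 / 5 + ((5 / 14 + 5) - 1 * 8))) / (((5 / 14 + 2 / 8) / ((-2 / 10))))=2156/6851 = 0.31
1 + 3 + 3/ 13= 55/13 = 4.23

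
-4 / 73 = -0.05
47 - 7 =40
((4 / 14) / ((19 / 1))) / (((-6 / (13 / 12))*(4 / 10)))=-65/9576 = -0.01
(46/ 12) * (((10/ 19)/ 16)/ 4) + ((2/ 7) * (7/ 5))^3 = 43559/456000 = 0.10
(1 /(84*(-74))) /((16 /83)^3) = -571787/25460736 = -0.02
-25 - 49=-74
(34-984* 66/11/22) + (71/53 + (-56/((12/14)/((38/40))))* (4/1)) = -4208887/8745 = -481.29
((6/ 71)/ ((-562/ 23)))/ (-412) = 69/8219812 = 0.00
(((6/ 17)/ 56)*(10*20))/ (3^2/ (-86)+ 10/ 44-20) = -0.06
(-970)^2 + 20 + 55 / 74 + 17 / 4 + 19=139259711/148 = 940943.99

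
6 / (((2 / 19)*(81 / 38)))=722/27 = 26.74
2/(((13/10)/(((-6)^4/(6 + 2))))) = 3240/13 = 249.23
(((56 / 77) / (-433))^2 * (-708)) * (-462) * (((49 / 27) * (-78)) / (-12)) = 67348736/6187137 = 10.89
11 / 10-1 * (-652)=6531/10 = 653.10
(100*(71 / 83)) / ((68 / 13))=23075/1411 = 16.35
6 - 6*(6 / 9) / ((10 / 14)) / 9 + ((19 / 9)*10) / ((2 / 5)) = 2617/45 = 58.16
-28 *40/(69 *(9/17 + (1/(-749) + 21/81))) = -128348640/6225617 = -20.62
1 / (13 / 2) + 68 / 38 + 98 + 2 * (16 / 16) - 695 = -593.06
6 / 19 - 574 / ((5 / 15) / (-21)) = 687084/19 = 36162.32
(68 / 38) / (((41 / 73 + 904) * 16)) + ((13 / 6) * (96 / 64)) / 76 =860911/20074032 = 0.04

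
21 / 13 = 1.62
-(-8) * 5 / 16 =2.50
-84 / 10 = -42/5 = -8.40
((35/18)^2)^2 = 1500625/104976 = 14.29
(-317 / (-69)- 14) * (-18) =3894/23 = 169.30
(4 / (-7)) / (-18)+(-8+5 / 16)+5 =-2677/1008 = -2.66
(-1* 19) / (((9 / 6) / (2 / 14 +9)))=-2432/21 = -115.81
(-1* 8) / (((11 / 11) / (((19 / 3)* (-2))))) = 304/3 = 101.33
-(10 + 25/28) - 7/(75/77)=-37967/2100 = -18.08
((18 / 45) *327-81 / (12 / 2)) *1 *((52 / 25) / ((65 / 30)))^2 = 337824/3125 = 108.10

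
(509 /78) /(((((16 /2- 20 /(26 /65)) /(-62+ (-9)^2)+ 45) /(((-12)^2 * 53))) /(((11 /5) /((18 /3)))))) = 22552772/52845 = 426.77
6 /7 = 0.86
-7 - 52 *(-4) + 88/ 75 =15163/75 = 202.17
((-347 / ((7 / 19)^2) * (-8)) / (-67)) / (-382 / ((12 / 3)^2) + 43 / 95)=761623360/58440683 = 13.03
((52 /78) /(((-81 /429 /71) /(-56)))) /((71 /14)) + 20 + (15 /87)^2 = 189936829/68121 = 2788.23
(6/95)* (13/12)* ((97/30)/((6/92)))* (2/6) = 29003/25650 = 1.13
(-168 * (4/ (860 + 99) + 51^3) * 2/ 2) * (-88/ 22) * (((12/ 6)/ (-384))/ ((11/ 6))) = -381636939/1507 = -253242.83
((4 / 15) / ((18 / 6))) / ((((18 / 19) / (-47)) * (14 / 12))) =-3572/945 = -3.78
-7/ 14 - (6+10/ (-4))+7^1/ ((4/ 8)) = 10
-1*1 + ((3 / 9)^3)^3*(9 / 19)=-41552/41553 = -1.00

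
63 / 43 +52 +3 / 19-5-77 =-28.38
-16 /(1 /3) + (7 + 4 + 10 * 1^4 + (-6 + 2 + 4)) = -27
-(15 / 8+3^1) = -4.88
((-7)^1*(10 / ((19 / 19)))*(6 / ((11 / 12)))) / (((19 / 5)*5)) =-5040/209 = -24.11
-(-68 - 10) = 78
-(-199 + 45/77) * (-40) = -611120/77 = -7936.62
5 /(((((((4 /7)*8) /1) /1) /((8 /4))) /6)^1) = 105/8 = 13.12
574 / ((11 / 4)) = 2296/11 = 208.73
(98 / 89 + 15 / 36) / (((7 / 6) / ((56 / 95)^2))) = 363104/803225 = 0.45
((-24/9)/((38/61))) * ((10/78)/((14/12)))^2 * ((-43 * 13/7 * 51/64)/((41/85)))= 94755875/13894244 = 6.82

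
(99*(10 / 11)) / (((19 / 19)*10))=9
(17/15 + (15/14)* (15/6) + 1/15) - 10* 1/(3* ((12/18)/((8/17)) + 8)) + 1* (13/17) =1153563/268940 = 4.29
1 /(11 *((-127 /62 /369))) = -22878/1397 = -16.38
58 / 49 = 1.18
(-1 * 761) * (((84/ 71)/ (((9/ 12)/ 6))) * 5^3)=-900338.03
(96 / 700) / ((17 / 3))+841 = 2502047/2975 = 841.02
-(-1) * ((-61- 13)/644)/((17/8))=-148/2737 = -0.05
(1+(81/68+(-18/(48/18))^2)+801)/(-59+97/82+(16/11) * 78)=104118311/6825160 = 15.26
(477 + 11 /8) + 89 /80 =38359/80 = 479.49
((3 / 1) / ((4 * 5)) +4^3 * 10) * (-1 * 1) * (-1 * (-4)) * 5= -12803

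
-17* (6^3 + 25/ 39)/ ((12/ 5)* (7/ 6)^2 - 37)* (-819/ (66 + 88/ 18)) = -407199555/322828 = -1261.35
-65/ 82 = -0.79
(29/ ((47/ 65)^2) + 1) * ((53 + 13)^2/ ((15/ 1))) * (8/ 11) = 131719104/11045 = 11925.68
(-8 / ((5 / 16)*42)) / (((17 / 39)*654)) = -416/194565 = 0.00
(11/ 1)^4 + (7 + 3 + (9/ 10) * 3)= 146537/10 = 14653.70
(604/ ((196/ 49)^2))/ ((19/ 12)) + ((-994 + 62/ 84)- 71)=-830255/798 = -1040.42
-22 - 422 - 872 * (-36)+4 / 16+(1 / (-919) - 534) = 111802779/3676 = 30414.25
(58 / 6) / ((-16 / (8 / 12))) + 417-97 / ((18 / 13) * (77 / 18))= 2218823/5544 = 400.22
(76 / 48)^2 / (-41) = -361/5904 = -0.06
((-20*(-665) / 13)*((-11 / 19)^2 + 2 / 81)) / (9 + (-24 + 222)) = 7366100/4141449 = 1.78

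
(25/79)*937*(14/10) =32795/79 = 415.13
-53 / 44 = -1.20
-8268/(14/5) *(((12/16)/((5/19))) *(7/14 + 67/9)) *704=-329474288/7 = -47067755.43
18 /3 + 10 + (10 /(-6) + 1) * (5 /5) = 46/3 = 15.33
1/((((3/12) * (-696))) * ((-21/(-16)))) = -8/1827 = 0.00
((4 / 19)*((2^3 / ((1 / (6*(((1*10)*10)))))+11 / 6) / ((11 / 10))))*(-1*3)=-576220/209 = -2757.03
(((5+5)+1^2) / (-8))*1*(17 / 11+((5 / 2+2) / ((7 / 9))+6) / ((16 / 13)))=-27403/1792 = -15.29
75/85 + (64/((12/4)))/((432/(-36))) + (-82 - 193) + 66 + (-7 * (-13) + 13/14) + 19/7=-246871/2142 = -115.25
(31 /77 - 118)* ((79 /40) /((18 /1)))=-143069/11088 = -12.90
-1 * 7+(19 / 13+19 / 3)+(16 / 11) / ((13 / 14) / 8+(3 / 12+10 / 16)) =11971/5291 = 2.26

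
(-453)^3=-92959677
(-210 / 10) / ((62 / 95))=-1995/62 = -32.18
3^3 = 27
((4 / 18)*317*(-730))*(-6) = 925640/3 = 308546.67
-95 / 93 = -1.02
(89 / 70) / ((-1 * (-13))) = 89/910 = 0.10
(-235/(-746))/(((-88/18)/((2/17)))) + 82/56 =1422493/976514 = 1.46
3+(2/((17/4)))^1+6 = 161/17 = 9.47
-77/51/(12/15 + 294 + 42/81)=-3465/677756 = -0.01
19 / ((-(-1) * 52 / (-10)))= -95/26 = -3.65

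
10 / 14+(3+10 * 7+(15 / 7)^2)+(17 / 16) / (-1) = 60559/784 = 77.24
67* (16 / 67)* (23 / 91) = 368/91 = 4.04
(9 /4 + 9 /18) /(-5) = -11/20 = -0.55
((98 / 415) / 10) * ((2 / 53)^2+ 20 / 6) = 1376998/17486025 = 0.08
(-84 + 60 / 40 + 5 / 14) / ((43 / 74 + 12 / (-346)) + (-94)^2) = -7361150/791878269 = -0.01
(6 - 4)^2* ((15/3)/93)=0.22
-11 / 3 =-3.67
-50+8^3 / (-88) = -614/11 = -55.82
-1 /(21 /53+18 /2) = -53/498 = -0.11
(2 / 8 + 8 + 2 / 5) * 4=173/5 = 34.60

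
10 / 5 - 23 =-21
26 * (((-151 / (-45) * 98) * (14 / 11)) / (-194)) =-2693236/48015 = -56.09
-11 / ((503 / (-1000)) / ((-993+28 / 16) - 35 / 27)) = -294786250/13581 = -21705.78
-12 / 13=-0.92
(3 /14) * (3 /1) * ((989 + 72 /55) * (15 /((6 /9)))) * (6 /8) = 10743.09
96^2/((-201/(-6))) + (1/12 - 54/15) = 1091783/4020 = 271.59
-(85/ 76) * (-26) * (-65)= -1890.13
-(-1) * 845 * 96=81120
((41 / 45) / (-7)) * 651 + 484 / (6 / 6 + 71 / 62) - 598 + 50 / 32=-14541053/31920 = -455.55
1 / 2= 0.50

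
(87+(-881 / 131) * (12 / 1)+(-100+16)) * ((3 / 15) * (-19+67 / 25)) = 4153032/16375 = 253.62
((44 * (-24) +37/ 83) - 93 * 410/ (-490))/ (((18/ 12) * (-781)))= 7952920/9528981 = 0.83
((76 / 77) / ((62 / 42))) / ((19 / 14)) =168/341 = 0.49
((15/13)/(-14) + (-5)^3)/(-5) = 4553/182 = 25.02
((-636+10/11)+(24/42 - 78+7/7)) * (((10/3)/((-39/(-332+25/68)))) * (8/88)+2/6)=-775181263/374374 = -2070.61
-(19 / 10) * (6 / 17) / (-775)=57/65875 = 0.00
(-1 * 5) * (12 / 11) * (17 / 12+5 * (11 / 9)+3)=-1895/33 = -57.42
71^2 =5041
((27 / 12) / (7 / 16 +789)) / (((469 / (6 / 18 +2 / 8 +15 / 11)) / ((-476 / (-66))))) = 514/6023501 = 0.00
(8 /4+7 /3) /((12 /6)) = 13/6 = 2.17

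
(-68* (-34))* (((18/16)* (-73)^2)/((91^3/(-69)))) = -956390301/753571 = -1269.14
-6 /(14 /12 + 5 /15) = -4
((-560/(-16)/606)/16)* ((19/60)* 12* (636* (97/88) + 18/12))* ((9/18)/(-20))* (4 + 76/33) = -278369/183315 = -1.52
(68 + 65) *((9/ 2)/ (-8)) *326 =-195111/8 = -24388.88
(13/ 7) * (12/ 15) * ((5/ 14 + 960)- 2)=348842/245 = 1423.84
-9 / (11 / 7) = -63/11 = -5.73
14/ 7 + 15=17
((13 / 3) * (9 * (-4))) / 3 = -52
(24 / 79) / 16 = 3/158 = 0.02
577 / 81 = 7.12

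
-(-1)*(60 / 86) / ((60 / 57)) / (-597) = -19/17114 = 0.00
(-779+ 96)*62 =-42346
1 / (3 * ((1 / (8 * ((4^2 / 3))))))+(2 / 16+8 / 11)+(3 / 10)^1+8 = 92563/3960 = 23.37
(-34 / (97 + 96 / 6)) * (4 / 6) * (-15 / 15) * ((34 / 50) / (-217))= -1156/1839075 = 0.00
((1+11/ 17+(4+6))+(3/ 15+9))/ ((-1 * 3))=-1772/255 = -6.95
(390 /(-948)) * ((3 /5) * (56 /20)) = -273/395 = -0.69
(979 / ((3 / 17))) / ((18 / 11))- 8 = 182641/54 = 3382.24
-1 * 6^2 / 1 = -36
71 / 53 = 1.34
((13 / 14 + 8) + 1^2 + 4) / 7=195/98 = 1.99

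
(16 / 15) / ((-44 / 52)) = -1.26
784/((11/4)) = 3136/11 = 285.09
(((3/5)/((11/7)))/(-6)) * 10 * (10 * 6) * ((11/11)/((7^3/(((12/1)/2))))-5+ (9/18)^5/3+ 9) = -663155/4312 = -153.79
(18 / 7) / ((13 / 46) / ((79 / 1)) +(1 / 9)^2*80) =5298372/2042411 = 2.59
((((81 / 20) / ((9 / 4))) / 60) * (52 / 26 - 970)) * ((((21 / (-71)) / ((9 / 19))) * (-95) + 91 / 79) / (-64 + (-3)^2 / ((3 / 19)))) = 35178088/140225 = 250.87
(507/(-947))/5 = -507/4735 = -0.11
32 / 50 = 16/25 = 0.64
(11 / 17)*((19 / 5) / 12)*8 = 418/255 = 1.64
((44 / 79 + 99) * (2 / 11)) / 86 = 0.21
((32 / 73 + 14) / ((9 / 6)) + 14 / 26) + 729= 2104400/2847 = 739.16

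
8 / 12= 2/3 = 0.67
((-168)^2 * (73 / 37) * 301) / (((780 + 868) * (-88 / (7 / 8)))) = -67830651/670736 = -101.13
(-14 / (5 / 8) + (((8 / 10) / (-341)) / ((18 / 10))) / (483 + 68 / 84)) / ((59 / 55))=-58204615/2787396 = -20.88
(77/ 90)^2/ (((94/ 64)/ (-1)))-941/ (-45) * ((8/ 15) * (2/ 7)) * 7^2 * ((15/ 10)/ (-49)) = -3516368/666225 = -5.28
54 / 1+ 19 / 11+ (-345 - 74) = -363.27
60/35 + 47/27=653/189 = 3.46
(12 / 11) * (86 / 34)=516/187 = 2.76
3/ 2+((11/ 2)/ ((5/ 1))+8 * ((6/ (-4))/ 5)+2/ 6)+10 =158/15 = 10.53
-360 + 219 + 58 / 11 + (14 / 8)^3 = -91779/704 = -130.37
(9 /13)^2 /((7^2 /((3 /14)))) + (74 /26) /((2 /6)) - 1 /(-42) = 1489352/173901 = 8.56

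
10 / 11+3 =3.91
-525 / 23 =-22.83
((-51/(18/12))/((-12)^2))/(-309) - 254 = -5650975/22248 = -254.00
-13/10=-1.30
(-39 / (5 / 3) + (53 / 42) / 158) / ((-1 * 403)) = 25037/431340 = 0.06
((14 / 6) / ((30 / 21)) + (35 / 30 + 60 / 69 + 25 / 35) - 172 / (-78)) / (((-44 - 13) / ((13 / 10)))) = -206861/1376550 = -0.15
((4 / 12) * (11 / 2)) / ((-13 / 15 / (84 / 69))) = -2.58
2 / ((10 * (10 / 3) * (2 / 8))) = 6/25 = 0.24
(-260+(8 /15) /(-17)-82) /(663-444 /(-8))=-174436/366435 = -0.48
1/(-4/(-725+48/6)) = 717/4 = 179.25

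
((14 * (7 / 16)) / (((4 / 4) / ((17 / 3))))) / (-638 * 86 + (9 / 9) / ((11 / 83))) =-9163/14483160 = 0.00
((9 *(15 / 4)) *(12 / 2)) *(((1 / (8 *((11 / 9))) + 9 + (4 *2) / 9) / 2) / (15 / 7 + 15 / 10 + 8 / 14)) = 2492595/10384 = 240.04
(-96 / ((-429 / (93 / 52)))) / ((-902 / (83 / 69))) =-10292/19283407 = 0.00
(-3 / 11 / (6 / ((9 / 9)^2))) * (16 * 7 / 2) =-28/11 = -2.55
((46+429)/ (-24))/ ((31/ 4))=-475/186 = -2.55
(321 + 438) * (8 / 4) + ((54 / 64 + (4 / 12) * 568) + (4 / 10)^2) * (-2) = 1364791/1200 = 1137.33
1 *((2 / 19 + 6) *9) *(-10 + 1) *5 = -46980/19 = -2472.63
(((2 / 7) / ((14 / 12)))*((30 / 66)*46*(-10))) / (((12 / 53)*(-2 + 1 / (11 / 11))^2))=-121900/539 = -226.16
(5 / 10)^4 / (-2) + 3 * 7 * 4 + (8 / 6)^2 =24695/288 = 85.75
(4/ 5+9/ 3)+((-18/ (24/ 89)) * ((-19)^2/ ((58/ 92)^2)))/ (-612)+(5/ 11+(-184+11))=-657492229/9436020 = -69.68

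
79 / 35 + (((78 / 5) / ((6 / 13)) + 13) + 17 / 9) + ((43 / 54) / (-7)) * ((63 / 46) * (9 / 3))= 1462871/28980 = 50.48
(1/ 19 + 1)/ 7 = 20/133 = 0.15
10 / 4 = 5/2 = 2.50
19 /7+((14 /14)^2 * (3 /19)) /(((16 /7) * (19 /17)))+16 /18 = 1333643/363888 = 3.66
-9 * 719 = -6471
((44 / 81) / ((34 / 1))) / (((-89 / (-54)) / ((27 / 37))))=396/55981 = 0.01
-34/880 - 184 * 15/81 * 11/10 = -445739/11880 = -37.52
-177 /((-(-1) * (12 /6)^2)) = -44.25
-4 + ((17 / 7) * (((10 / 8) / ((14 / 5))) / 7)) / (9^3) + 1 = -3.00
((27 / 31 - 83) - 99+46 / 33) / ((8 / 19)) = -3493511/8184 = -426.87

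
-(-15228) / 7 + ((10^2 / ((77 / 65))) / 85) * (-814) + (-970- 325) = 72.03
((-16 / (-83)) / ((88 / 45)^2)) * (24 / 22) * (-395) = -2399625/110473 = -21.72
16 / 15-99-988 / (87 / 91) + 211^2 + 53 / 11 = 43394.46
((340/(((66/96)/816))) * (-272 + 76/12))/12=-294826240/33 = -8934128.48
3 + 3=6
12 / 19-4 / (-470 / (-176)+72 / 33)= -1564/8113 = -0.19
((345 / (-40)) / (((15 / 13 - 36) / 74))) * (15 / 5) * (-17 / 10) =-564213/6040 = -93.41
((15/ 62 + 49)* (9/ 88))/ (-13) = -27477/70928 = -0.39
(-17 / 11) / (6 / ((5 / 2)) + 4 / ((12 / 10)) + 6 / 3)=-255/1276 = -0.20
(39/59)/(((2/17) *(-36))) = -221/1416 = -0.16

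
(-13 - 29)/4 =-21/2 = -10.50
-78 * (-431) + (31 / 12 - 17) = 33603.58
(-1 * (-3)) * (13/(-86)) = -39/86 = -0.45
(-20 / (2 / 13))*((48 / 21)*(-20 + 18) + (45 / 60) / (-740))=1231633/2072 = 594.42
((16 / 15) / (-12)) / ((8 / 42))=-7/15 = -0.47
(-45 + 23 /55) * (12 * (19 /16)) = -34941/55 = -635.29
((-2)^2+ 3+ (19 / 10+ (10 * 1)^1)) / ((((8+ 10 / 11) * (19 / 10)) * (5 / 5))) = 297/266 = 1.12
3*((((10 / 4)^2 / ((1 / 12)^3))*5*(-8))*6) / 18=-432000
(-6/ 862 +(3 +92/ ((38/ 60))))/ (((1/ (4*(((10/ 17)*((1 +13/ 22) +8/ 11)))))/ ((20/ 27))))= 14716000/24567 = 599.01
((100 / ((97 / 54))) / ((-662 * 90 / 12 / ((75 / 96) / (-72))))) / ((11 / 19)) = 2375/11301664 = 0.00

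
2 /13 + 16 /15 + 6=1408/195 = 7.22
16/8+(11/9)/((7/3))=53/21 = 2.52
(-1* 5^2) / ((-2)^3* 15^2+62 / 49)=1225/88138 = 0.01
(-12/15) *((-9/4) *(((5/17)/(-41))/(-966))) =3/224434 = 0.00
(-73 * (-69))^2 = 25371369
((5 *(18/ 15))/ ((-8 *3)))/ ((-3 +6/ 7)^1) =7/60 = 0.12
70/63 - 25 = -215/9 = -23.89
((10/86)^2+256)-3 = 467822/1849 = 253.01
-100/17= -5.88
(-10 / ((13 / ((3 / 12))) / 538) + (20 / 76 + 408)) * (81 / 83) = 297.46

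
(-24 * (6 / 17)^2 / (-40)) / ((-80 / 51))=-81/1700 = -0.05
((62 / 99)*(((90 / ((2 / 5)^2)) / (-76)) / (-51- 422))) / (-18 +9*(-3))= -775/3558852 = 0.00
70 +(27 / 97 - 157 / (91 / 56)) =-26.34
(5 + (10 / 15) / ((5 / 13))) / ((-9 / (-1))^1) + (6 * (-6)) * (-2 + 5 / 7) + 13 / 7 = 46202/945 = 48.89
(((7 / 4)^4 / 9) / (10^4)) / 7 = 343/23040000 = 0.00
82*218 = 17876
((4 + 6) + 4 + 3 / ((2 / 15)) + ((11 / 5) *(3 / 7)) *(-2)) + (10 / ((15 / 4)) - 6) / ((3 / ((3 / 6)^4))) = 87053/2520 = 34.54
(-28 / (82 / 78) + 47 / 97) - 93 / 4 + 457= 6484107/15908 = 407.60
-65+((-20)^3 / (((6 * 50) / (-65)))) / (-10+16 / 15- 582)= -37635/554 = -67.93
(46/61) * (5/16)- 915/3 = -148725/488 = -304.76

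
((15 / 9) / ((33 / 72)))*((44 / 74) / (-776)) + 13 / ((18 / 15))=233225/21534 = 10.83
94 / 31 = 3.03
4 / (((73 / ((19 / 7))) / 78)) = 5928/511 = 11.60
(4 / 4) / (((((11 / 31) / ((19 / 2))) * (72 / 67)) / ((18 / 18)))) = 39463/1584 = 24.91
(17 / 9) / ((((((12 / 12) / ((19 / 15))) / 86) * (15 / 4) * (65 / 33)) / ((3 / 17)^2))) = 71896/82875 = 0.87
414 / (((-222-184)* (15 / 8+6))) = -184/1421 = -0.13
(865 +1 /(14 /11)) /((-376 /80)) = -184.21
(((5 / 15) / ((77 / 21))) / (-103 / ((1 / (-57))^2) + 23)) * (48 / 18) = -1/1380324 = 0.00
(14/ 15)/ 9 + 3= 3.10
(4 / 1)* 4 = 16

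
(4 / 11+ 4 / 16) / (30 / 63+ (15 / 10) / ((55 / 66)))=2835/10516 = 0.27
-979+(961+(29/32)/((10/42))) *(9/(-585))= -10335969/10400 = -993.84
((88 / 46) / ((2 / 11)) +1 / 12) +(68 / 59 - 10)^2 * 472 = 601817365/16284 = 36957.59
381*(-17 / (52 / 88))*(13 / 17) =-8382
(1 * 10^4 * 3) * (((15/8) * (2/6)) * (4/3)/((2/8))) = 100000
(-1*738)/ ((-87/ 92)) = 22632/29 = 780.41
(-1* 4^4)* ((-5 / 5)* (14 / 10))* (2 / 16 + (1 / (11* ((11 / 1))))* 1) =28896/605 = 47.76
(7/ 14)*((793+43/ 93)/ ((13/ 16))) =590336/1209 = 488.28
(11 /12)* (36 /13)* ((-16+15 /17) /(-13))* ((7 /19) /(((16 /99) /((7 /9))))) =4571259/873392 = 5.23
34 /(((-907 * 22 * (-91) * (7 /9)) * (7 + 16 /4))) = 153/69908839 = 0.00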